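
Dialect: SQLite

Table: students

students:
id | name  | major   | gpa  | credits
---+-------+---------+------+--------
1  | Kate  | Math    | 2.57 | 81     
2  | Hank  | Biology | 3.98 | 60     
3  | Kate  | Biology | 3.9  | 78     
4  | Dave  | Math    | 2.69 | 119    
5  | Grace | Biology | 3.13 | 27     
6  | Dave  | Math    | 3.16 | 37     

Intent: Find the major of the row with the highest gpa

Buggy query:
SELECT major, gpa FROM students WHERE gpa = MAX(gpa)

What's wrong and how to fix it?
Bug: WHERE is evaluated per row; an aggregate over the whole table isn't defined there

Fix: Use a subquery: WHERE gpa = (SELECT MAX(gpa) FROM students)

Corrected query:
SELECT major, gpa FROM students WHERE gpa = (SELECT MAX(gpa) FROM students)

Result:
major   | gpa 
--------+-----
Biology | 3.98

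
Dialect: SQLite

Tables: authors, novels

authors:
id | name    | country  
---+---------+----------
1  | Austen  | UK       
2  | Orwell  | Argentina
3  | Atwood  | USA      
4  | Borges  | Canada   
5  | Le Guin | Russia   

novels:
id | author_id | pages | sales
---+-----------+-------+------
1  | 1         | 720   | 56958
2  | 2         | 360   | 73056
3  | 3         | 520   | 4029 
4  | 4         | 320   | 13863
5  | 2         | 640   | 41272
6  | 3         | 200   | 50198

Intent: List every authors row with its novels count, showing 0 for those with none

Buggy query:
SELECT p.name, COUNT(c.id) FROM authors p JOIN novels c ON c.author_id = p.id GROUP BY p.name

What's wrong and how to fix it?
Bug: An inner join excludes parents with zero children

Fix: Use LEFT JOIN so parents without children still appear (COUNT(c.id) gives 0)

Corrected query:
SELECT p.name, COUNT(c.id) FROM authors p LEFT JOIN novels c ON c.author_id = p.id GROUP BY p.name

Result:
name    | COUNT(c.id)
--------+------------
Atwood  | 2          
Austen  | 1          
Borges  | 1          
Le Guin | 0          
Orwell  | 2          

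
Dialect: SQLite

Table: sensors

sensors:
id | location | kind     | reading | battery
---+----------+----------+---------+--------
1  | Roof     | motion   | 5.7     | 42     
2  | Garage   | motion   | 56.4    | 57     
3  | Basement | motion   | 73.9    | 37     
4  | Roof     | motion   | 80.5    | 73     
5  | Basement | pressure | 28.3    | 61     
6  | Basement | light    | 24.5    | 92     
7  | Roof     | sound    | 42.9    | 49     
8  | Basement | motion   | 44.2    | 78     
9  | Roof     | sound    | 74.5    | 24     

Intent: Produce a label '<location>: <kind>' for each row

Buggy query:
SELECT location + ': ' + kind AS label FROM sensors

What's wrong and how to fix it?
Bug: '+' is numeric addition; on text columns SQLite converts them to 0 instead of concatenating

Fix: Replace + with || to concatenate text

Corrected query:
SELECT location || ': ' || kind AS label FROM sensors

Result:
label             
------------------
Roof: motion      
Garage: motion    
Basement: motion  
Roof: motion      
Basement: pressure
Basement: light   
Roof: sound       
Basement: motion  
Roof: sound       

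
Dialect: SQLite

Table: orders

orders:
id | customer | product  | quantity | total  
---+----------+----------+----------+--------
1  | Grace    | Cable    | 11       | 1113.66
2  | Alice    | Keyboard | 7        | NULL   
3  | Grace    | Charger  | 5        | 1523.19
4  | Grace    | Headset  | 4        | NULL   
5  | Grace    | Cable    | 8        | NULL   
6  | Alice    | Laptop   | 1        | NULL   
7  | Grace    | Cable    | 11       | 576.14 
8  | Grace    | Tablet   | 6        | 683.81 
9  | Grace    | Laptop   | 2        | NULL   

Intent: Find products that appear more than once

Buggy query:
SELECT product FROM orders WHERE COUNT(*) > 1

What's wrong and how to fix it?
Bug: WHERE can't reference COUNT(*); aggregates are computed after WHERE

Fix: GROUP BY product, then filter groups with HAVING COUNT(*) > 1

Corrected query:
SELECT product FROM orders GROUP BY product HAVING COUNT(*) > 1

Result:
product
-------
Cable  
Laptop 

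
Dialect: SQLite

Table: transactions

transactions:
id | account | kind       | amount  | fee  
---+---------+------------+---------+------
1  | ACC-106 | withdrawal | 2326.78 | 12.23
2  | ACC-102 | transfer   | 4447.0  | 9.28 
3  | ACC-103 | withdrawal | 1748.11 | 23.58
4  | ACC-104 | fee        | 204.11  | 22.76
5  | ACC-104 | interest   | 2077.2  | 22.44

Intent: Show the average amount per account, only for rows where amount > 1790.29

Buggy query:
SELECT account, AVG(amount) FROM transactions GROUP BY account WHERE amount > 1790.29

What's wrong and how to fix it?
Bug: WHERE cannot follow GROUP BY

Fix: Move the WHERE clause before GROUP BY

Corrected query:
SELECT account, AVG(amount) FROM transactions WHERE amount > 1790.29 GROUP BY account

Result:
account | AVG(amount)
--------+------------
ACC-102 | 4447       
ACC-104 | 2077.2     
ACC-106 | 2326.78    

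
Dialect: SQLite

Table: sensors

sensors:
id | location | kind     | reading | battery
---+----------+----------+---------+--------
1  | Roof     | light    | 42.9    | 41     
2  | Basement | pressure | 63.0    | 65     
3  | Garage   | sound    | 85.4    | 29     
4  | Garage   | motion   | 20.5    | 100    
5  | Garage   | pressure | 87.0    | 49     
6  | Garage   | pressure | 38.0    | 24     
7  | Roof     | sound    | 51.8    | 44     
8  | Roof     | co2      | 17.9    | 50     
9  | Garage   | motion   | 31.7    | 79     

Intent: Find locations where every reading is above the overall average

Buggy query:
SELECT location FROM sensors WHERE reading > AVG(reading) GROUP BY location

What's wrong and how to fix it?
Bug: WHERE evaluates per row before aggregation, so AVG() is unavailable

Fix: Use a subquery for AVG and a HAVING MIN(...) filter so the condition holds for every row in the group

Corrected query:
SELECT location FROM sensors GROUP BY location HAVING MIN(reading) > (SELECT AVG(reading) FROM sensors)

Result:
location
--------
Basement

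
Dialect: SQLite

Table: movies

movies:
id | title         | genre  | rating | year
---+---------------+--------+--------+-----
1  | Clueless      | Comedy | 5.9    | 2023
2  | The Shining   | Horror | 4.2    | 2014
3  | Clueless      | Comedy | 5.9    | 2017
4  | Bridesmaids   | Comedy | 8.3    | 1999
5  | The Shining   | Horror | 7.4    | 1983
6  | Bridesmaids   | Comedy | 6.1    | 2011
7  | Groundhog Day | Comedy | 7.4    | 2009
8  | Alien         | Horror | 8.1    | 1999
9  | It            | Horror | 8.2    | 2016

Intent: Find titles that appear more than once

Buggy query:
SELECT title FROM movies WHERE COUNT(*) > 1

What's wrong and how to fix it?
Bug: COUNT(*) is an aggregate and cannot be used in WHERE

Fix: Group first, then use HAVING for the count condition

Corrected query:
SELECT title FROM movies GROUP BY title HAVING COUNT(*) > 1

Result:
title      
-----------
Bridesmaids
Clueless   
The Shining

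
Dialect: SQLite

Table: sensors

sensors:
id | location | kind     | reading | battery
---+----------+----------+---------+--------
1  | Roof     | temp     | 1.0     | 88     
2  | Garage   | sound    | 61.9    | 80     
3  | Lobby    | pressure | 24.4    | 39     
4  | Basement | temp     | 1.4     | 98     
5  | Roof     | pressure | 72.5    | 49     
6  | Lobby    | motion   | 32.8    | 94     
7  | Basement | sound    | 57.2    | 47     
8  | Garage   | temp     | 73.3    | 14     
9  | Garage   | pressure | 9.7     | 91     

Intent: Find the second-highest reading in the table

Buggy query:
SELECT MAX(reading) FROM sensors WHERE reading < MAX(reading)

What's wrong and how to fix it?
Bug: The inner MAX is an aggregate inside WHERE, which is not allowed

Fix: Compute the overall MAX in a subquery, then take MAX of rows below it

Corrected query:
SELECT MAX(reading) FROM sensors WHERE reading < (SELECT MAX(reading) FROM sensors)

Result:
MAX(reading)
------------
72.5        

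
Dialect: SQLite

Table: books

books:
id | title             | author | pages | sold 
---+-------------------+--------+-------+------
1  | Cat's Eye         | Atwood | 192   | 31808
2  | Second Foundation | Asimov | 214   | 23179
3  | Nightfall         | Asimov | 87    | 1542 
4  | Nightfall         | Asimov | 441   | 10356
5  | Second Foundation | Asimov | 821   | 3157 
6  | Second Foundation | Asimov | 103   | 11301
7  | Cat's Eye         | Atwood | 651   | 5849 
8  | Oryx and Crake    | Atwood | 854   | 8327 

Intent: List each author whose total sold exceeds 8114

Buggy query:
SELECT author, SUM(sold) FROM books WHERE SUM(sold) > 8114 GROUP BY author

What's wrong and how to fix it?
Bug: WHERE runs before GROUP BY, so aggregates aren't available there

Fix: Use HAVING (which filters groups after aggregation) instead of WHERE

Corrected query:
SELECT author, SUM(sold) FROM books GROUP BY author HAVING SUM(sold) > 8114

Result:
author | SUM(sold)
-------+----------
Asimov | 49535    
Atwood | 45984    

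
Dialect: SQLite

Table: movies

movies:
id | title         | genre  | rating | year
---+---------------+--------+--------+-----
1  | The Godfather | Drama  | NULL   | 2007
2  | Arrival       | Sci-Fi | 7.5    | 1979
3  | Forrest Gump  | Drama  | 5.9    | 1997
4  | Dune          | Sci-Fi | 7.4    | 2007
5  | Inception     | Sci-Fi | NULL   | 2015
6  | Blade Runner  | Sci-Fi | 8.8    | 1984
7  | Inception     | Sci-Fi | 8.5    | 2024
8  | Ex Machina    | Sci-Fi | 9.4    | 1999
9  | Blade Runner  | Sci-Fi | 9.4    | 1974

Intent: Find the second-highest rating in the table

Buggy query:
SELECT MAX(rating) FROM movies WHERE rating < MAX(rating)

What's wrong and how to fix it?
Bug: The inner MAX is an aggregate inside WHERE, which is not allowed

Fix: Compute the overall MAX in a subquery, then take MAX of rows below it

Corrected query:
SELECT MAX(rating) FROM movies WHERE rating < (SELECT MAX(rating) FROM movies)

Result:
MAX(rating)
-----------
8.8        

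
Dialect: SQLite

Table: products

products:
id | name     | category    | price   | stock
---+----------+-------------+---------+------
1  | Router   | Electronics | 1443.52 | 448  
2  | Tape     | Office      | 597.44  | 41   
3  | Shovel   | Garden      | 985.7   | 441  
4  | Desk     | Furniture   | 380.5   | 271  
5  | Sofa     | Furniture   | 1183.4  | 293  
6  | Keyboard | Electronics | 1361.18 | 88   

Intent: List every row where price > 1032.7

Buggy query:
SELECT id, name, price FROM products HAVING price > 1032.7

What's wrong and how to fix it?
Bug: HAVING filters the output of aggregation, but this query has no GROUP BY and no aggregate functions, so SQLite rejects it (HAVING clause on a non-aggregate query); the condition here is per row

Fix: Replace HAVING with WHERE since the condition applies to individual rows

Corrected query:
SELECT id, name, price FROM products WHERE price > 1032.7

Result:
id | name     | price  
---+----------+--------
1  | Router   | 1443.52
5  | Sofa     | 1183.4 
6  | Keyboard | 1361.18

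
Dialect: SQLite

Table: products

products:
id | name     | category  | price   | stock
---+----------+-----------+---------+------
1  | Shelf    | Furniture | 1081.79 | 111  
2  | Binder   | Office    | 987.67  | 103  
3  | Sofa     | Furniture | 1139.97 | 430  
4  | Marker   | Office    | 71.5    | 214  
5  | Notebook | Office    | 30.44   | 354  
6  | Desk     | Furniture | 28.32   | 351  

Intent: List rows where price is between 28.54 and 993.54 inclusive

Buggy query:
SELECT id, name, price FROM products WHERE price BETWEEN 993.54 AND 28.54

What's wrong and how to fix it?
Bug: The bounds are reversed; BETWEEN a AND b requires a <= b to match anything

Fix: Swap the bounds so the smaller value comes first

Corrected query:
SELECT id, name, price FROM products WHERE price BETWEEN 28.54 AND 993.54

Result:
id | name     | price 
---+----------+-------
2  | Binder   | 987.67
4  | Marker   | 71.5  
5  | Notebook | 30.44 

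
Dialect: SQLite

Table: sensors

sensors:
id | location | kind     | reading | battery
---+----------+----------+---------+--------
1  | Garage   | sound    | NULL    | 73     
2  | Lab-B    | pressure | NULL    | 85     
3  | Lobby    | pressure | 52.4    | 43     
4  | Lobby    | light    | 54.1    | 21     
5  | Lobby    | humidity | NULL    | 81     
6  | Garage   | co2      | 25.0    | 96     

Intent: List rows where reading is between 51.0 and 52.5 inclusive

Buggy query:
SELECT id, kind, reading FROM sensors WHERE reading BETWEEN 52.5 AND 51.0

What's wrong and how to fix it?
Bug: The bounds are reversed; BETWEEN a AND b requires a <= b to match anything

Fix: Swap the bounds so the smaller value comes first

Corrected query:
SELECT id, kind, reading FROM sensors WHERE reading BETWEEN 51.0 AND 52.5

Result:
id | kind     | reading
---+----------+--------
3  | pressure | 52.4   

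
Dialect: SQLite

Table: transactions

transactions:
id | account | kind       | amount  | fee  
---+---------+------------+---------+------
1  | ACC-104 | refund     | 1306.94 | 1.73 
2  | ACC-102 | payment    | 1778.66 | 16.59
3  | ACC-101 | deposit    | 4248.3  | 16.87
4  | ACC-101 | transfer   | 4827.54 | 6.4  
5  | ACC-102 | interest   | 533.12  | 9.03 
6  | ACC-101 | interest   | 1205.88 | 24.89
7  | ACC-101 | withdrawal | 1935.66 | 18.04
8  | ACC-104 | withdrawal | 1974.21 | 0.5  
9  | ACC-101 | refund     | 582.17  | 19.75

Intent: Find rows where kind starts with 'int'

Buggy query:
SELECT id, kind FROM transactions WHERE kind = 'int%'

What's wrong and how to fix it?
Bug: '=' compares the literal string including the % character; pattern matching needs LIKE

Fix: Use LIKE for wildcard pattern matching

Corrected query:
SELECT id, kind FROM transactions WHERE kind LIKE 'int%'

Result:
id | kind    
---+---------
5  | interest
6  | interest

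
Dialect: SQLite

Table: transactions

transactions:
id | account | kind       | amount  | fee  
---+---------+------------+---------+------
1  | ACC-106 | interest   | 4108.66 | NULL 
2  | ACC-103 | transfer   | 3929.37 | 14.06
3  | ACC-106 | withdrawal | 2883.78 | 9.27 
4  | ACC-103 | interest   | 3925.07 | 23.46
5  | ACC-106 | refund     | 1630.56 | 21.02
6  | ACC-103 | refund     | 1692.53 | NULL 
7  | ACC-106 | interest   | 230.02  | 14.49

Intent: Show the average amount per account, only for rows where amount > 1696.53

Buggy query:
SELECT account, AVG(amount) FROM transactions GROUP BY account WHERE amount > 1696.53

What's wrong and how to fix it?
Bug: WHERE cannot follow GROUP BY

Fix: Place WHERE between FROM and GROUP BY

Corrected query:
SELECT account, AVG(amount) FROM transactions WHERE amount > 1696.53 GROUP BY account

Result:
account | AVG(amount)
--------+------------
ACC-103 | 3927.22    
ACC-106 | 3496.22    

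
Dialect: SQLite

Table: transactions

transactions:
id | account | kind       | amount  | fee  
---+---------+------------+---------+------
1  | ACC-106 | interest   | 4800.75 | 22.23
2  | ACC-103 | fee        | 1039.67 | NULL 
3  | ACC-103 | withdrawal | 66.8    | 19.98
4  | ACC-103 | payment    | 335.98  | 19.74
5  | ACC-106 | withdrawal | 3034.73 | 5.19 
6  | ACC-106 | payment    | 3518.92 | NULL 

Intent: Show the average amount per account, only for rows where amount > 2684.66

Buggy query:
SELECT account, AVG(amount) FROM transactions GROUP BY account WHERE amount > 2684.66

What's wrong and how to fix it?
Bug: WHERE cannot follow GROUP BY

Fix: Place WHERE between FROM and GROUP BY

Corrected query:
SELECT account, AVG(amount) FROM transactions WHERE amount > 2684.66 GROUP BY account

Result:
account | AVG(amount)
--------+------------
ACC-106 | 3784.8     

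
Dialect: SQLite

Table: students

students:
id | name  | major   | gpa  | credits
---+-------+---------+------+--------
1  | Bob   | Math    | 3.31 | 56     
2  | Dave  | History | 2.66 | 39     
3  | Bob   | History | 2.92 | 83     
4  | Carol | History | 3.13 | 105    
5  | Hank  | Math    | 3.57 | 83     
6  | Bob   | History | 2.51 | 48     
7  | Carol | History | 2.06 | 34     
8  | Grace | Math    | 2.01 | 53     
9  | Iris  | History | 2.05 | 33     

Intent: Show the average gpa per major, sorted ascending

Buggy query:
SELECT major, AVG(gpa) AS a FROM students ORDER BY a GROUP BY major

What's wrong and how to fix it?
Bug: ORDER BY appears before GROUP BY; SQL clause order requires GROUP BY first

Fix: Reorder: SELECT … FROM … GROUP BY … ORDER BY …

Corrected query:
SELECT major, AVG(gpa) AS a FROM students GROUP BY major ORDER BY a

Result:
major   | a       
--------+---------
History | 2.555   
Math    | 2.963333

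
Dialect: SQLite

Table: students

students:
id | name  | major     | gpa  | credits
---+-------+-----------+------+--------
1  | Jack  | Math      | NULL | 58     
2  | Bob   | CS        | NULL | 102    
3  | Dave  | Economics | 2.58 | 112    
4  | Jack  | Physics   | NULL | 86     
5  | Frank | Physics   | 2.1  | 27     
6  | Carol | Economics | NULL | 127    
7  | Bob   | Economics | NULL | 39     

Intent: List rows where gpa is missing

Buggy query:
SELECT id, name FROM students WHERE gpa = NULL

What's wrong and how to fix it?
Bug: '= NULL' is always unknown in SQL three-valued logic, so no rows match

Fix: Replace '= NULL' with 'IS NULL'

Corrected query:
SELECT id, name FROM students WHERE gpa IS NULL

Result:
id | name 
---+------
1  | Jack 
2  | Bob  
4  | Jack 
6  | Carol
7  | Bob  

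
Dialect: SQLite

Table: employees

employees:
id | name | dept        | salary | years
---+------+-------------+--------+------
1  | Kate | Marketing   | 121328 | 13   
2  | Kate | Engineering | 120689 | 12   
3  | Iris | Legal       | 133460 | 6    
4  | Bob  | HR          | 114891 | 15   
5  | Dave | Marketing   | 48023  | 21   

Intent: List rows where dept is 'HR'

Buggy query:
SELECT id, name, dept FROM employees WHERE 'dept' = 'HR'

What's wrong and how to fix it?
Bug: Single quotes denote string literals in SQL; the column name is being compared as a constant string

Fix: Remove the quotes around the column name (or use double quotes for an identifier)

Corrected query:
SELECT id, name, dept FROM employees WHERE dept = 'HR'

Result:
id | name | dept
---+------+-----
4  | Bob  | HR  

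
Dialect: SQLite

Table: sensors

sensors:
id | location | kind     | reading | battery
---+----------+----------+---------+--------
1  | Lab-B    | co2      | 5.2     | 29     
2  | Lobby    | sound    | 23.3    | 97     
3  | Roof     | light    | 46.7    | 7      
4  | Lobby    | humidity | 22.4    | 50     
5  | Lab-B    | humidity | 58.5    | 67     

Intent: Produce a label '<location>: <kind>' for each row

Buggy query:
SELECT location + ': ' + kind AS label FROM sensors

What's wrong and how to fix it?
Bug: SQLite uses || for string concatenation; + coerces text to numbers (yielding 0)

Fix: Use the || operator for string concatenation

Corrected query:
SELECT location || ': ' || kind AS label FROM sensors

Result:
label          
---------------
Lab-B: co2     
Lobby: sound   
Roof: light    
Lobby: humidity
Lab-B: humidity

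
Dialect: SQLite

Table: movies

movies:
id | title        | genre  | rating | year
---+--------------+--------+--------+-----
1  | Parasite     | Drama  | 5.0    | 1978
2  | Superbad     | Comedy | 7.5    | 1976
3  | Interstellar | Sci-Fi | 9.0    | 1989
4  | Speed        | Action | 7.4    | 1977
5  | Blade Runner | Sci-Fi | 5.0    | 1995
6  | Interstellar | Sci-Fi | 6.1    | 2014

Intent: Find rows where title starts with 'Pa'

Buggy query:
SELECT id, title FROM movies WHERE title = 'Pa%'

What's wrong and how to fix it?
Bug: Wildcards only work with LIKE; '=' treats '%' as a literal character

Fix: Use LIKE for wildcard pattern matching

Corrected query:
SELECT id, title FROM movies WHERE title LIKE 'Pa%'

Result:
id | title   
---+---------
1  | Parasite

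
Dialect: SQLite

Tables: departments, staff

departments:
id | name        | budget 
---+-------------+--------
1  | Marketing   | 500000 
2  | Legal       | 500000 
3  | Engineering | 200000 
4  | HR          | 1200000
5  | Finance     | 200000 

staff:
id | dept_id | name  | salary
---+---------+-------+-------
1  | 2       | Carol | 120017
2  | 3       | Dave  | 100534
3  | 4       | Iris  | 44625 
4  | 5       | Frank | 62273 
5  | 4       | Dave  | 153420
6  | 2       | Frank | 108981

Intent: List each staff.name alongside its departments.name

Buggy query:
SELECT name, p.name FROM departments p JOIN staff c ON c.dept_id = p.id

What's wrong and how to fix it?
Bug: Both tables have a 'name' column; the unqualified reference is ambiguous

Fix: Qualify the column with its table alias (c.name)

Corrected query:
SELECT c.name, p.name FROM departments p JOIN staff c ON c.dept_id = p.id

Result:
name  | name       
------+------------
Carol | Legal      
Dave  | Engineering
Iris  | HR         
Frank | Finance    
Dave  | HR         
Frank | Legal      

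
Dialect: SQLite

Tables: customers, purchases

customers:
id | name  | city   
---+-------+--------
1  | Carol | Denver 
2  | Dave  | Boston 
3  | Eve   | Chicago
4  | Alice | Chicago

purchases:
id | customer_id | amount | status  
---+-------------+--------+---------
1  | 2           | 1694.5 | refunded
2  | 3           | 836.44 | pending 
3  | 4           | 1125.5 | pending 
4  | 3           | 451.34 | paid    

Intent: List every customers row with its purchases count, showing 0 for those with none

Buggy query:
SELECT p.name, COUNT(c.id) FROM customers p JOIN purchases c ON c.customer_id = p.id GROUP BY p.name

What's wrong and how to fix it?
Bug: An inner join excludes parents with zero children

Fix: Use LEFT JOIN so parents without children still appear (COUNT(c.id) gives 0)

Corrected query:
SELECT p.name, COUNT(c.id) FROM customers p LEFT JOIN purchases c ON c.customer_id = p.id GROUP BY p.name

Result:
name  | COUNT(c.id)
------+------------
Alice | 1          
Carol | 0          
Dave  | 1          
Eve   | 2          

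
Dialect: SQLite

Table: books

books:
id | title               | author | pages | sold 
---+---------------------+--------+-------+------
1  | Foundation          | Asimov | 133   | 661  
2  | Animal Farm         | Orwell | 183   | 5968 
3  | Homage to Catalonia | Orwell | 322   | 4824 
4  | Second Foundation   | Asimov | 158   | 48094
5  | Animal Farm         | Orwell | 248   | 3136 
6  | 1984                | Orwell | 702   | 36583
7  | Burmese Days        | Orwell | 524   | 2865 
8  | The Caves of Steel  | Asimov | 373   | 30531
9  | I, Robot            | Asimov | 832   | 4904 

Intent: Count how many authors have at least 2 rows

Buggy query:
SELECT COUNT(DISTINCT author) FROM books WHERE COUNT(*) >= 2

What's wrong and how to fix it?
Bug: WHERE filters individual rows, not groups, so a group-level COUNT is invalid there

Fix: Use a subquery that GROUPs and filters with HAVING, then count its rows

Corrected query:
SELECT COUNT(*) FROM (SELECT author FROM books GROUP BY author HAVING COUNT(*) >= 2)

Result:
COUNT(*)
--------
2       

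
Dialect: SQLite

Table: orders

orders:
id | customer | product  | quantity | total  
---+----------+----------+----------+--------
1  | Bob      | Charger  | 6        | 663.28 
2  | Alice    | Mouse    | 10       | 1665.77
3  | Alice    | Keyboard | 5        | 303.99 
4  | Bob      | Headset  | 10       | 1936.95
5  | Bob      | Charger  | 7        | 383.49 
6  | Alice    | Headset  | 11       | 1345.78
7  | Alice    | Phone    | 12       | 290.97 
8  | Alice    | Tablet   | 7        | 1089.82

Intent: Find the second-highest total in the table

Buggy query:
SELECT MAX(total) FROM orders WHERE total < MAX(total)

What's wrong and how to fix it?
Bug: The inner MAX is an aggregate inside WHERE, which is not allowed

Fix: Put the inner MAX in a scalar subquery

Corrected query:
SELECT MAX(total) FROM orders WHERE total < (SELECT MAX(total) FROM orders)

Result:
MAX(total)
----------
1665.77   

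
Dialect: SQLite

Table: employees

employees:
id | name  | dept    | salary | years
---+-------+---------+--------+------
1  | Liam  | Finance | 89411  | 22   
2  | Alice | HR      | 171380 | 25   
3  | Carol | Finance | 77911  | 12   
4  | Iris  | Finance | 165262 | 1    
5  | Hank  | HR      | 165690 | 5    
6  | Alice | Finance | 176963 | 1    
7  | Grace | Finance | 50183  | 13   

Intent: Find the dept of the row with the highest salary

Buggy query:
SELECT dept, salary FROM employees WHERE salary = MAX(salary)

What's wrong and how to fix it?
Bug: MAX(salary) is an aggregate and cannot be used directly in WHERE

Fix: Use a subquery: WHERE salary = (SELECT MAX(salary) FROM employees)

Corrected query:
SELECT dept, salary FROM employees WHERE salary = (SELECT MAX(salary) FROM employees)

Result:
dept    | salary
--------+-------
Finance | 176963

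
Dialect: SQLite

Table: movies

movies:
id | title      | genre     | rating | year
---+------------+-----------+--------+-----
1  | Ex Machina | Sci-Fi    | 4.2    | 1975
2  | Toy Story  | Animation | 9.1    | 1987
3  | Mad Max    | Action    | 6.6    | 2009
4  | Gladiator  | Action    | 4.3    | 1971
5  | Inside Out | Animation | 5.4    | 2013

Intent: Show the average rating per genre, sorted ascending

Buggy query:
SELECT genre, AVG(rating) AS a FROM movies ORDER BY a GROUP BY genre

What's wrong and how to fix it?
Bug: ORDER BY appears before GROUP BY; SQL clause order requires GROUP BY first

Fix: Reorder: SELECT … FROM … GROUP BY … ORDER BY …

Corrected query:
SELECT genre, AVG(rating) AS a FROM movies GROUP BY genre ORDER BY a

Result:
genre     | a   
----------+-----
Sci-Fi    | 4.2 
Action    | 5.45
Animation | 7.25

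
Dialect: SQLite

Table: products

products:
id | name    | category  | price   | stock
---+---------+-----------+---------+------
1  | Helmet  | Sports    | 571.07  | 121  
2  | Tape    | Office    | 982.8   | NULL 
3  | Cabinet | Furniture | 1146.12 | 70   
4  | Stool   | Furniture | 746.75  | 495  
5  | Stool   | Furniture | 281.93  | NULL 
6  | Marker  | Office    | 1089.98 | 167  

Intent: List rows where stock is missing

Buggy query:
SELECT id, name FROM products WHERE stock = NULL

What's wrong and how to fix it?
Bug: '= NULL' is always unknown in SQL three-valued logic, so no rows match

Fix: Replace '= NULL' with 'IS NULL'

Corrected query:
SELECT id, name FROM products WHERE stock IS NULL

Result:
id | name 
---+------
2  | Tape 
5  | Stool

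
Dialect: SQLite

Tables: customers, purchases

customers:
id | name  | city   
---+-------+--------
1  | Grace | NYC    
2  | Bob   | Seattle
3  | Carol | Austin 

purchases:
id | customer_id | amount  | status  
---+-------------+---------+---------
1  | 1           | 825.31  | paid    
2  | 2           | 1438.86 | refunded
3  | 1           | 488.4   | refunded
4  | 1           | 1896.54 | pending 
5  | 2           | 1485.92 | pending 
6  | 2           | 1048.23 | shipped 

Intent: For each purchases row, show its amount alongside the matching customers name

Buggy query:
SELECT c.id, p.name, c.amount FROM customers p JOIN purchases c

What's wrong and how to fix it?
Bug: JOIN with no ON clause produces a cartesian product; every purchases row pairs with every customers row

Fix: Add ON c.customer_id = p.id to the JOIN

Corrected query:
SELECT c.id, p.name, c.amount FROM customers p JOIN purchases c ON c.customer_id = p.id

Result:
id | name  | amount 
---+-------+--------
1  | Grace | 825.31 
2  | Bob   | 1438.86
3  | Grace | 488.4  
4  | Grace | 1896.54
5  | Bob   | 1485.92
6  | Bob   | 1048.23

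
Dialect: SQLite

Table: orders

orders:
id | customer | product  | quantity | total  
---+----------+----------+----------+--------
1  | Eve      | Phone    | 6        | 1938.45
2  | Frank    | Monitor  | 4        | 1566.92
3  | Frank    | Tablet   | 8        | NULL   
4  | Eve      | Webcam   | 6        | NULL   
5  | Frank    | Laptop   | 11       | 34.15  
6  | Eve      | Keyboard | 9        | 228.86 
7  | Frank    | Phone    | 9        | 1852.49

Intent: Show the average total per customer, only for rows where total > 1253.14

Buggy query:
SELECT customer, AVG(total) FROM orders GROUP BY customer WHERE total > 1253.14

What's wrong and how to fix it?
Bug: Row-level WHERE must come before GROUP BY in the clause order

Fix: Place WHERE between FROM and GROUP BY

Corrected query:
SELECT customer, AVG(total) FROM orders WHERE total > 1253.14 GROUP BY customer

Result:
customer | AVG(total)
---------+-----------
Eve      | 1938.45   
Frank    | 1709.705  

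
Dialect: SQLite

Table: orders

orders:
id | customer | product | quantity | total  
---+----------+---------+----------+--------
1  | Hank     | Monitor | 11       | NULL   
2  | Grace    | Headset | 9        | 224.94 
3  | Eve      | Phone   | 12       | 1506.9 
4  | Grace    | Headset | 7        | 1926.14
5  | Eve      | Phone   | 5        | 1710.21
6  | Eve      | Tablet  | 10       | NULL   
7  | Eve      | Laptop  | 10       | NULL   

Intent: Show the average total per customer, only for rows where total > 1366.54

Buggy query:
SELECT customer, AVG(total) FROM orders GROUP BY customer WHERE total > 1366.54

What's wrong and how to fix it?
Bug: Row-level WHERE must come before GROUP BY in the clause order

Fix: Move the WHERE clause before GROUP BY

Corrected query:
SELECT customer, AVG(total) FROM orders WHERE total > 1366.54 GROUP BY customer

Result:
customer | AVG(total)
---------+-----------
Eve      | 1608.555  
Grace    | 1926.14   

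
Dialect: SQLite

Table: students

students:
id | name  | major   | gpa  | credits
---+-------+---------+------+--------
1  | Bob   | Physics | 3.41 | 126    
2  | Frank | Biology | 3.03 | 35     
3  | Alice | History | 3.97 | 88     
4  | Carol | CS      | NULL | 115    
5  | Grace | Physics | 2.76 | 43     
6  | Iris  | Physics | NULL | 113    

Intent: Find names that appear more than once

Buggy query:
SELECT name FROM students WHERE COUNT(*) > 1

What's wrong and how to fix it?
Bug: COUNT(*) is an aggregate and cannot be used in WHERE

Fix: GROUP BY name, then filter groups with HAVING COUNT(*) > 1

Corrected query:
SELECT name FROM students GROUP BY name HAVING COUNT(*) > 1

Result:
(no rows)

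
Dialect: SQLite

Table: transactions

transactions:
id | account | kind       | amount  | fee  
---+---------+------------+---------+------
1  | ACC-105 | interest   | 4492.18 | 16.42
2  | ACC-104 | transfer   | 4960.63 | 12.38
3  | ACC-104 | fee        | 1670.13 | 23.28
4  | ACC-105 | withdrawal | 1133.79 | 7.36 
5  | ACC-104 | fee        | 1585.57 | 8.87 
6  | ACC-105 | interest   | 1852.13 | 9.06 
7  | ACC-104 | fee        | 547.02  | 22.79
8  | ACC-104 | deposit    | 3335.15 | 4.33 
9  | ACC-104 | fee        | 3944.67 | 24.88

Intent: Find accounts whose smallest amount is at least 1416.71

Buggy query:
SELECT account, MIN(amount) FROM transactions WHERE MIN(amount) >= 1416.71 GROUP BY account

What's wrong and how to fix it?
Bug: Aggregates like MIN are computed per group after WHERE runs

Fix: Use HAVING for the per-group MIN condition

Corrected query:
SELECT account, MIN(amount) FROM transactions GROUP BY account HAVING MIN(amount) >= 1416.71

Result:
(no rows)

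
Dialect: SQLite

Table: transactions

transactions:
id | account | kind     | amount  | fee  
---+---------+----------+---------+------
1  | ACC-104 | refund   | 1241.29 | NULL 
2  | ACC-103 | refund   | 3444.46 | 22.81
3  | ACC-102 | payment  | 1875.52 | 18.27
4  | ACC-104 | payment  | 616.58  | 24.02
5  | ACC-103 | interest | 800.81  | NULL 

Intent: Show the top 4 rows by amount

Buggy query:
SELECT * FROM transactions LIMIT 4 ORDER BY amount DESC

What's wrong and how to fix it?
Bug: LIMIT must come after ORDER BY

Fix: Sort with ORDER BY, then apply LIMIT

Corrected query:
SELECT * FROM transactions ORDER BY amount DESC LIMIT 4

Result:
id | account | kind     | amount  | fee  
---+---------+----------+---------+------
2  | ACC-103 | refund   | 3444.46 | 22.81
3  | ACC-102 | payment  | 1875.52 | 18.27
1  | ACC-104 | refund   | 1241.29 | NULL 
5  | ACC-103 | interest | 800.81  | NULL 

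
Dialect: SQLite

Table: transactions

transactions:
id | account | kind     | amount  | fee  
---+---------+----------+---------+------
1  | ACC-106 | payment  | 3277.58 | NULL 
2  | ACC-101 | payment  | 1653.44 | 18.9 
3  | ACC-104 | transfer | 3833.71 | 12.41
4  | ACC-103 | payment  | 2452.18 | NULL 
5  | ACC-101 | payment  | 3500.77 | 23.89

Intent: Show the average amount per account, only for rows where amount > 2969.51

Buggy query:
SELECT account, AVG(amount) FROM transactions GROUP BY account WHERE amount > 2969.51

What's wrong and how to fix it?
Bug: WHERE cannot follow GROUP BY

Fix: Place WHERE between FROM and GROUP BY

Corrected query:
SELECT account, AVG(amount) FROM transactions WHERE amount > 2969.51 GROUP BY account

Result:
account | AVG(amount)
--------+------------
ACC-101 | 3500.77    
ACC-104 | 3833.71    
ACC-106 | 3277.58    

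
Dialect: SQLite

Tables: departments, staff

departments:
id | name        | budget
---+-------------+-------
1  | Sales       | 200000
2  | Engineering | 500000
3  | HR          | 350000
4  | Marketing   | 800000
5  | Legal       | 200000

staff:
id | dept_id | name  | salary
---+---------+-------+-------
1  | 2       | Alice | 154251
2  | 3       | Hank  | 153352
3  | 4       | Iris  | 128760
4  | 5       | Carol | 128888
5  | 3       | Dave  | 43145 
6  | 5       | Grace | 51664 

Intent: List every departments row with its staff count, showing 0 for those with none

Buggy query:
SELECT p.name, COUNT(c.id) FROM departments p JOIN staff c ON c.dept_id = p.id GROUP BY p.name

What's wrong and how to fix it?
Bug: INNER JOIN drops departments rows that have no matching staff rows

Fix: Use LEFT JOIN so parents without children still appear (COUNT(c.id) gives 0)

Corrected query:
SELECT p.name, COUNT(c.id) FROM departments p LEFT JOIN staff c ON c.dept_id = p.id GROUP BY p.name

Result:
name        | COUNT(c.id)
------------+------------
Engineering | 1          
HR          | 2          
Legal       | 2          
Marketing   | 1          
Sales       | 0          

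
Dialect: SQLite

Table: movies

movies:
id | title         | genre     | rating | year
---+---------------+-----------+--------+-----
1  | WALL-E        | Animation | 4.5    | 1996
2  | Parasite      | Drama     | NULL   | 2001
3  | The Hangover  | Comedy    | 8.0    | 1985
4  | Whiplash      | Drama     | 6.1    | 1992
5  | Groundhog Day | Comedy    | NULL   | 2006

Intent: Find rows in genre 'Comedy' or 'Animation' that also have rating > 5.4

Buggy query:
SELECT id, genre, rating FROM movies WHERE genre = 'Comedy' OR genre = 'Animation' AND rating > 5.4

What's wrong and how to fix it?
Bug: Without parentheses, AND is evaluated before OR, so the rating filter only applies to the 'Animation' branch

Fix: Add parentheses around the OR so the AND applies to both alternatives

Corrected query:
SELECT id, genre, rating FROM movies WHERE (genre = 'Comedy' OR genre = 'Animation') AND rating > 5.4

Result:
id | genre  | rating
---+--------+-------
3  | Comedy | 8     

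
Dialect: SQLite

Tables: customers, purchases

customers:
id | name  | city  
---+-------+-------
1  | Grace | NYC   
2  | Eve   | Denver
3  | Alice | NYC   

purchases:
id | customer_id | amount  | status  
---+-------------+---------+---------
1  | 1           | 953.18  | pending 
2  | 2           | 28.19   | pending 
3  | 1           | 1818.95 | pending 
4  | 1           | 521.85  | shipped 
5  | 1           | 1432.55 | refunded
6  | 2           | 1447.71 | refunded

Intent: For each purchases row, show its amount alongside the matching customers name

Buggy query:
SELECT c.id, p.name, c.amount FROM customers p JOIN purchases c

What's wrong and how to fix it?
Bug: Missing join condition: each purchases row is matched to all customers rows instead of just its own

Fix: Specify the join condition linking the foreign key to the parent id

Corrected query:
SELECT c.id, p.name, c.amount FROM customers p JOIN purchases c ON c.customer_id = p.id

Result:
id | name  | amount 
---+-------+--------
1  | Grace | 953.18 
2  | Eve   | 28.19  
3  | Grace | 1818.95
4  | Grace | 521.85 
5  | Grace | 1432.55
6  | Eve   | 1447.71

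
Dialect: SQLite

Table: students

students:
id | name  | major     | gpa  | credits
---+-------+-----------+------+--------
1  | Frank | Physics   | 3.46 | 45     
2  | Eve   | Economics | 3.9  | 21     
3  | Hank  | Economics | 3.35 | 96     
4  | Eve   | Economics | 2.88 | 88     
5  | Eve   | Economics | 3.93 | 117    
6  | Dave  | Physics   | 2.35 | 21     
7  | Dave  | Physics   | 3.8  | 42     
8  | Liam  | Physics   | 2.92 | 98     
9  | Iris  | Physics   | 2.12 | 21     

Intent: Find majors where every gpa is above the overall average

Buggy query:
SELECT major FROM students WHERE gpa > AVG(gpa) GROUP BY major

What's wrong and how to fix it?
Bug: WHERE evaluates per row before aggregation, so AVG() is unavailable

Fix: Use a subquery for AVG and a HAVING MIN(...) filter so the condition holds for every row in the group

Corrected query:
SELECT major FROM students GROUP BY major HAVING MIN(gpa) > (SELECT AVG(gpa) FROM students)

Result:
(no rows)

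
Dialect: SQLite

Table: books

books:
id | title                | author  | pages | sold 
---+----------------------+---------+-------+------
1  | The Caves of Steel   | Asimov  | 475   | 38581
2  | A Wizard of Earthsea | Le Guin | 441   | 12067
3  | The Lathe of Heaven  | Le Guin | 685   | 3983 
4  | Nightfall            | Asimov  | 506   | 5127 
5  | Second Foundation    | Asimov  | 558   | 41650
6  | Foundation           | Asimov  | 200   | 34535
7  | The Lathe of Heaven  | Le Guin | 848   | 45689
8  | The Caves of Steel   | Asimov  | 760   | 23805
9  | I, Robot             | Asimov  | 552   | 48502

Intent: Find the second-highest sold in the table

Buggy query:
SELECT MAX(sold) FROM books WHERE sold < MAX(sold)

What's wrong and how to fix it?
Bug: The inner MAX is an aggregate inside WHERE, which is not allowed

Fix: Compute the overall MAX in a subquery, then take MAX of rows below it

Corrected query:
SELECT MAX(sold) FROM books WHERE sold < (SELECT MAX(sold) FROM books)

Result:
MAX(sold)
---------
45689    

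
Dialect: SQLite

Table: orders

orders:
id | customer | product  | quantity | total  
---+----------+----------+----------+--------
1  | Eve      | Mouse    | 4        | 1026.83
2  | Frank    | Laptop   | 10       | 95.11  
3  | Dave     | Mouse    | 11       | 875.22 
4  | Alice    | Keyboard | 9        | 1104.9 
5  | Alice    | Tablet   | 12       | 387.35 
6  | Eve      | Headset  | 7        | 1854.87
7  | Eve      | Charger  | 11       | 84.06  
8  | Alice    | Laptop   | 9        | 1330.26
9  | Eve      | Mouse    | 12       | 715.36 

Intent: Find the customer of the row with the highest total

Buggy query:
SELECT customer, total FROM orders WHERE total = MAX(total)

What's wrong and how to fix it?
Bug: WHERE is evaluated per row; an aggregate over the whole table isn't defined there

Fix: Wrap MAX in a scalar subquery so WHERE compares against a single value

Corrected query:
SELECT customer, total FROM orders WHERE total = (SELECT MAX(total) FROM orders)

Result:
customer | total  
---------+--------
Eve      | 1854.87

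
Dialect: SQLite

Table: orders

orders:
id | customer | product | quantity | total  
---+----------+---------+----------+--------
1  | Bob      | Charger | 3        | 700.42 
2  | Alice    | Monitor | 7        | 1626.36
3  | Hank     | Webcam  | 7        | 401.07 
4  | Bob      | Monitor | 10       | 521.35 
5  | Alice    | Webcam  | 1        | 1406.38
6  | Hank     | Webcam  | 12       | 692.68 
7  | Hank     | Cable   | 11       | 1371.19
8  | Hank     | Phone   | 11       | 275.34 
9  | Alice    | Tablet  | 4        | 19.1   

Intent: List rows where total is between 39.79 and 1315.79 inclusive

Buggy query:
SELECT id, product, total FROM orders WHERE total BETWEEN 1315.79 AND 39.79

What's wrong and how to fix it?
Bug: BETWEEN expects the lower bound first; with 1315.79 AND 39.79 the range is empty

Fix: Swap the bounds so the smaller value comes first

Corrected query:
SELECT id, product, total FROM orders WHERE total BETWEEN 39.79 AND 1315.79

Result:
id | product | total 
---+---------+-------
1  | Charger | 700.42
3  | Webcam  | 401.07
4  | Monitor | 521.35
6  | Webcam  | 692.68
8  | Phone   | 275.34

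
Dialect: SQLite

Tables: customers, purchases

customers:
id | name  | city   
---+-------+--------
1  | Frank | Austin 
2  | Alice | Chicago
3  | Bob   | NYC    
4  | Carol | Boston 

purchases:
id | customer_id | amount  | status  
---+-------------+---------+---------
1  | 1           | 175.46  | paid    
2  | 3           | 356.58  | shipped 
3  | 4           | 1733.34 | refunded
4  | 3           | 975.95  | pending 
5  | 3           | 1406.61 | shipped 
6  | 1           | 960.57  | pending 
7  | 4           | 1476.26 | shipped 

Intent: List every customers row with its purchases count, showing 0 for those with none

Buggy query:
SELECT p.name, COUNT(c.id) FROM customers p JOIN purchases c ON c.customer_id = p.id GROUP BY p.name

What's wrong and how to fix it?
Bug: INNER JOIN drops customers rows that have no matching purchases rows

Fix: Use LEFT JOIN so parents without children still appear (COUNT(c.id) gives 0)

Corrected query:
SELECT p.name, COUNT(c.id) FROM customers p LEFT JOIN purchases c ON c.customer_id = p.id GROUP BY p.name

Result:
name  | COUNT(c.id)
------+------------
Alice | 0          
Bob   | 3          
Carol | 2          
Frank | 2          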